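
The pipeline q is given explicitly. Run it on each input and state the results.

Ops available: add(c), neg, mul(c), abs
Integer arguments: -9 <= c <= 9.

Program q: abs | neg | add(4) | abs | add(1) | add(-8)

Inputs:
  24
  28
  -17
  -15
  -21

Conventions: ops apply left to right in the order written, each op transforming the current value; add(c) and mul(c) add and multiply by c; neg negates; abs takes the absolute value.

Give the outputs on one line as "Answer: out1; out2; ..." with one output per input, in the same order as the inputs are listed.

Execution, op by op:
  24 -> 24 -> -24 -> -20 -> 20 -> 21 -> 13
  28 -> 28 -> -28 -> -24 -> 24 -> 25 -> 17
  -17 -> 17 -> -17 -> -13 -> 13 -> 14 -> 6
  -15 -> 15 -> -15 -> -11 -> 11 -> 12 -> 4
  -21 -> 21 -> -21 -> -17 -> 17 -> 18 -> 10

13; 17; 6; 4; 10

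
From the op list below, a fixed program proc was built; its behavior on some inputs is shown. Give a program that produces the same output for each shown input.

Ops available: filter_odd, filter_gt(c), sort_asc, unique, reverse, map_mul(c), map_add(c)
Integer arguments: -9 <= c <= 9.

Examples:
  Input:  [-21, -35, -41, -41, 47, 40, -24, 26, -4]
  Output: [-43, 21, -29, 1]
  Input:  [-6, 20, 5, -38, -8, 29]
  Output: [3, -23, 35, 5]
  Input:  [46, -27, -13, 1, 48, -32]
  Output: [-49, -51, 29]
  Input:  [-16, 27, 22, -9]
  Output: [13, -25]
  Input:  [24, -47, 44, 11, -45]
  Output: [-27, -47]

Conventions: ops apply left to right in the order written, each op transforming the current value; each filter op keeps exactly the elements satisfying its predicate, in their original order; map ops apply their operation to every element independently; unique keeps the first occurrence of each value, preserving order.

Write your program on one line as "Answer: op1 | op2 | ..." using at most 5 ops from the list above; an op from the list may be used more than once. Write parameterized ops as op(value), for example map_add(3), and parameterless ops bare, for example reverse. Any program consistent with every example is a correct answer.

map_add(3) | filter_odd | reverse | map_mul(-1) | reverse

Check, running the answer program on each example:
  [-21, -35, -41, -41, 47, 40, -24, 26, -4] -> [-18, -32, -38, -38, 50, 43, -21, 29, -1] -> [43, -21, 29, -1] -> [-1, 29, -21, 43] -> [1, -29, 21, -43] -> [-43, 21, -29, 1]
  [-6, 20, 5, -38, -8, 29] -> [-3, 23, 8, -35, -5, 32] -> [-3, 23, -35, -5] -> [-5, -35, 23, -3] -> [5, 35, -23, 3] -> [3, -23, 35, 5]
  [46, -27, -13, 1, 48, -32] -> [49, -24, -10, 4, 51, -29] -> [49, 51, -29] -> [-29, 51, 49] -> [29, -51, -49] -> [-49, -51, 29]
  [-16, 27, 22, -9] -> [-13, 30, 25, -6] -> [-13, 25] -> [25, -13] -> [-25, 13] -> [13, -25]
  [24, -47, 44, 11, -45] -> [27, -44, 47, 14, -42] -> [27, 47] -> [47, 27] -> [-47, -27] -> [-27, -47]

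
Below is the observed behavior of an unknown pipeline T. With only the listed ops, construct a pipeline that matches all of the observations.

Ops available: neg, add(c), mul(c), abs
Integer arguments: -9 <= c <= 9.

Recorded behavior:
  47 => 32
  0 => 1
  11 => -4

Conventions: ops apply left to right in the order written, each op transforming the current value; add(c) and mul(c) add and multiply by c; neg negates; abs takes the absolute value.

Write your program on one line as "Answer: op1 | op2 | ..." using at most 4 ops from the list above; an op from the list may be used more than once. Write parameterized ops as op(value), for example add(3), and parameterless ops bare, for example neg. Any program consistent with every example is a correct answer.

neg | add(8) | abs | add(-7)

Check, running the answer program on each example:
  47 -> -47 -> -39 -> 39 -> 32
  0 -> 0 -> 8 -> 8 -> 1
  11 -> -11 -> -3 -> 3 -> -4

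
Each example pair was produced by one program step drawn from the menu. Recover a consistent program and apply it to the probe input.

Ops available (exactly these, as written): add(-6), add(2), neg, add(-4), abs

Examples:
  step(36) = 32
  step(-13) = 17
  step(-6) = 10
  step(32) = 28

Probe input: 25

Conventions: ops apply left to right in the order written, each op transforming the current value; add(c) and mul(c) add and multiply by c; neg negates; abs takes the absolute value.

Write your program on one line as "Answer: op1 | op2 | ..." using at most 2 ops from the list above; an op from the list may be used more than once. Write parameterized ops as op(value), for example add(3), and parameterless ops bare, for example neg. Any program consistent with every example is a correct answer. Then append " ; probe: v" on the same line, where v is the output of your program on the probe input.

add(-4) | abs ; probe: 21

Check, running the answer program on each example:
  36 -> 32 -> 32
  -13 -> -17 -> 17
  -6 -> -10 -> 10
  32 -> 28 -> 28
  probe: 25 -> 21 -> 21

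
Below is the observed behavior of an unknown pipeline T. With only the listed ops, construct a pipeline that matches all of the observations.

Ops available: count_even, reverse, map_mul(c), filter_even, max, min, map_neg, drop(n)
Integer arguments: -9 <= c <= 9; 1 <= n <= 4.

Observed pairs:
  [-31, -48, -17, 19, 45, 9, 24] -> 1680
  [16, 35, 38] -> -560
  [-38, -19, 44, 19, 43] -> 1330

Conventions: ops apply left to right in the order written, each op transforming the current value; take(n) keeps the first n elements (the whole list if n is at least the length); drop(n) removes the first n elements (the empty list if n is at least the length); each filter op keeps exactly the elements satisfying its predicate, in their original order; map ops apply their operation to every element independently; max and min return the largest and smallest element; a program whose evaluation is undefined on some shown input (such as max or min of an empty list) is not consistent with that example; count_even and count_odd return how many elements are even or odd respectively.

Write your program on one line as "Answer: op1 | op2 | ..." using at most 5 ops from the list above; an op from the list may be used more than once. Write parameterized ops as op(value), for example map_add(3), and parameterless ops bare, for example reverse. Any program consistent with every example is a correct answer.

map_mul(7) | filter_even | map_neg | map_mul(5) | max

Check, running the answer program on each example:
  [-31, -48, -17, 19, 45, 9, 24] -> [-217, -336, -119, 133, 315, 63, 168] -> [-336, 168] -> [336, -168] -> [1680, -840] -> 1680
  [16, 35, 38] -> [112, 245, 266] -> [112, 266] -> [-112, -266] -> [-560, -1330] -> -560
  [-38, -19, 44, 19, 43] -> [-266, -133, 308, 133, 301] -> [-266, 308] -> [266, -308] -> [1330, -1540] -> 1330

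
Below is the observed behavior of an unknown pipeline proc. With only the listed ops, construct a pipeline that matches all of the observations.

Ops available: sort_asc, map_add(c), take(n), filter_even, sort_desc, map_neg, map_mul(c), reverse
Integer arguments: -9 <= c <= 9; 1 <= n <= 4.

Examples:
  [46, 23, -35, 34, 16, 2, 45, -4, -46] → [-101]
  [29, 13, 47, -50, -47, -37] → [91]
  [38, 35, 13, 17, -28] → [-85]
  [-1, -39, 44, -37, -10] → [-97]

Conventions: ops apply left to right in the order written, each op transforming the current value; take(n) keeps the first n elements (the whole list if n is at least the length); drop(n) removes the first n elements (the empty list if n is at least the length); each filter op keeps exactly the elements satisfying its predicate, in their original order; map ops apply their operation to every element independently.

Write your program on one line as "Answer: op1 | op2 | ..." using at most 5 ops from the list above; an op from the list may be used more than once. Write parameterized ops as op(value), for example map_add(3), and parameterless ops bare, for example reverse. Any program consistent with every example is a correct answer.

filter_even | take(1) | map_mul(-2) | map_add(-9)

Check, running the answer program on each example:
  [46, 23, -35, 34, 16, 2, 45, -4, -46] -> [46, 34, 16, 2, -4, -46] -> [46] -> [-92] -> [-101]
  [29, 13, 47, -50, -47, -37] -> [-50] -> [-50] -> [100] -> [91]
  [38, 35, 13, 17, -28] -> [38, -28] -> [38] -> [-76] -> [-85]
  [-1, -39, 44, -37, -10] -> [44, -10] -> [44] -> [-88] -> [-97]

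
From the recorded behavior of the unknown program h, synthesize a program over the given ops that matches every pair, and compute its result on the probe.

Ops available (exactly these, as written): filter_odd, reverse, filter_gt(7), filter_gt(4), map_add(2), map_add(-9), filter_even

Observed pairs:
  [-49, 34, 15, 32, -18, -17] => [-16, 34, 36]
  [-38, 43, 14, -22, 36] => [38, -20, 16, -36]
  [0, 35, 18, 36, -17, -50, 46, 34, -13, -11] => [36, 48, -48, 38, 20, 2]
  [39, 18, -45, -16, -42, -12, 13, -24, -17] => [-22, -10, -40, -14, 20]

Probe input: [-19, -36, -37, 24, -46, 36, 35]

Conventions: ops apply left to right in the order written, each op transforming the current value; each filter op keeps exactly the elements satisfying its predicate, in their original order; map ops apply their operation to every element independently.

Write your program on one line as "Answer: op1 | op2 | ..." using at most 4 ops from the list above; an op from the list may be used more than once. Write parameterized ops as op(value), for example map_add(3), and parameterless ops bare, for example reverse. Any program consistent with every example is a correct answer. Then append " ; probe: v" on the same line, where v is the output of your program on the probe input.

map_add(2) | filter_even | reverse ; probe: [38, -44, 26, -34]

Check, running the answer program on each example:
  [-49, 34, 15, 32, -18, -17] -> [-47, 36, 17, 34, -16, -15] -> [36, 34, -16] -> [-16, 34, 36]
  [-38, 43, 14, -22, 36] -> [-36, 45, 16, -20, 38] -> [-36, 16, -20, 38] -> [38, -20, 16, -36]
  [0, 35, 18, 36, -17, -50, 46, 34, -13, -11] -> [2, 37, 20, 38, -15, -48, 48, 36, -11, -9] -> [2, 20, 38, -48, 48, 36] -> [36, 48, -48, 38, 20, 2]
  [39, 18, -45, -16, -42, -12, 13, -24, -17] -> [41, 20, -43, -14, -40, -10, 15, -22, -15] -> [20, -14, -40, -10, -22] -> [-22, -10, -40, -14, 20]
  probe: [-19, -36, -37, 24, -46, 36, 35] -> [-17, -34, -35, 26, -44, 38, 37] -> [-34, 26, -44, 38] -> [38, -44, 26, -34]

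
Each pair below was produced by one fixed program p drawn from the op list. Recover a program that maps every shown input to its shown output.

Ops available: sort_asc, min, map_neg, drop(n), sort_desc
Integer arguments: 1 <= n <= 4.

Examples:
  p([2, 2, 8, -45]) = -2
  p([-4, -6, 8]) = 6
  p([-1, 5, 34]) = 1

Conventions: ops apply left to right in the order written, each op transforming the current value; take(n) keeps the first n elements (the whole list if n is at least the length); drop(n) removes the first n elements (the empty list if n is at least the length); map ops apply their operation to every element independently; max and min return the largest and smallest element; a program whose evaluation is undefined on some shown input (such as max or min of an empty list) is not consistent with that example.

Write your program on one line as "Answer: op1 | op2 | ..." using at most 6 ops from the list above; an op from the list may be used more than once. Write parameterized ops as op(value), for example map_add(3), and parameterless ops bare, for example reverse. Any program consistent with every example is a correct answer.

map_neg | sort_asc | drop(2) | sort_desc | min

Check, running the answer program on each example:
  [2, 2, 8, -45] -> [-2, -2, -8, 45] -> [-8, -2, -2, 45] -> [-2, 45] -> [45, -2] -> -2
  [-4, -6, 8] -> [4, 6, -8] -> [-8, 4, 6] -> [6] -> [6] -> 6
  [-1, 5, 34] -> [1, -5, -34] -> [-34, -5, 1] -> [1] -> [1] -> 1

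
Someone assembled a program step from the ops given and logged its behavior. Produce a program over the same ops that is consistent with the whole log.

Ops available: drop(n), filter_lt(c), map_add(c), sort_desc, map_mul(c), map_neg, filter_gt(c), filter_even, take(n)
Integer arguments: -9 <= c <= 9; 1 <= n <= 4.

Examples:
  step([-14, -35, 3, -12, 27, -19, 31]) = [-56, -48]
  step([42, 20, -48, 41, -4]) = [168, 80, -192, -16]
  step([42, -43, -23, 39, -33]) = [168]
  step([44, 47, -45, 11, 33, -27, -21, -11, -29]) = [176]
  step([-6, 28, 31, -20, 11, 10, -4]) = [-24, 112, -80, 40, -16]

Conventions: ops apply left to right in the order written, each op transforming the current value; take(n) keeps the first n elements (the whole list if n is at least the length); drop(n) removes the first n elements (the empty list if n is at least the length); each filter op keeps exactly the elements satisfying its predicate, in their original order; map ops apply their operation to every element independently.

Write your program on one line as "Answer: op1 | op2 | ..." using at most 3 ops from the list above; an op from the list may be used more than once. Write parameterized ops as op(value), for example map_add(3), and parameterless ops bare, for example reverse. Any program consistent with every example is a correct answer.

filter_even | map_mul(4)

Check, running the answer program on each example:
  [-14, -35, 3, -12, 27, -19, 31] -> [-14, -12] -> [-56, -48]
  [42, 20, -48, 41, -4] -> [42, 20, -48, -4] -> [168, 80, -192, -16]
  [42, -43, -23, 39, -33] -> [42] -> [168]
  [44, 47, -45, 11, 33, -27, -21, -11, -29] -> [44] -> [176]
  [-6, 28, 31, -20, 11, 10, -4] -> [-6, 28, -20, 10, -4] -> [-24, 112, -80, 40, -16]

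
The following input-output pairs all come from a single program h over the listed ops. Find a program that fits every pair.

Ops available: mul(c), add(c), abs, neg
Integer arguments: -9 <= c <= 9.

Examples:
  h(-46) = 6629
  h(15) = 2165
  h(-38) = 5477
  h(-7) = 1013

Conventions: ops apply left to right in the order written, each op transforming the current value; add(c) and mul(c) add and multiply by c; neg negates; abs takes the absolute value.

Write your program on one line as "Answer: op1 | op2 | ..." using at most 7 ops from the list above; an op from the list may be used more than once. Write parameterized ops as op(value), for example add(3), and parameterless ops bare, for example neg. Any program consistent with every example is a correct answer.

neg | mul(-3) | mul(-6) | mul(8) | abs | add(5)

Check, running the answer program on each example:
  -46 -> 46 -> -138 -> 828 -> 6624 -> 6624 -> 6629
  15 -> -15 -> 45 -> -270 -> -2160 -> 2160 -> 2165
  -38 -> 38 -> -114 -> 684 -> 5472 -> 5472 -> 5477
  -7 -> 7 -> -21 -> 126 -> 1008 -> 1008 -> 1013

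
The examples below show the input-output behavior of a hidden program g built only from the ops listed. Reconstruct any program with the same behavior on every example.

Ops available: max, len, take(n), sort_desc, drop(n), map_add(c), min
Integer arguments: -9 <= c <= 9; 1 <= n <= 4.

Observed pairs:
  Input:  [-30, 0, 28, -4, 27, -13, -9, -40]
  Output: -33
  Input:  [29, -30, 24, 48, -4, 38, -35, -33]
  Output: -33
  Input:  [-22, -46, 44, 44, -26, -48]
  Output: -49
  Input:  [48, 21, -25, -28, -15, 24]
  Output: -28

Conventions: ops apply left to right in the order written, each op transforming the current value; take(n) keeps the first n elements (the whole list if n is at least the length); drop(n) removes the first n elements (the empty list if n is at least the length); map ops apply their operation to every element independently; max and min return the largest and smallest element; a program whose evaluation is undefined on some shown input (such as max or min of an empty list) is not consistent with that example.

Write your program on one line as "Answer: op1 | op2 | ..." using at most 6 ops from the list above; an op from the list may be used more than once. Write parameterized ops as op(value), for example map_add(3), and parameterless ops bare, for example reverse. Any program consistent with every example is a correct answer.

take(3) | map_add(-8) | map_add(5) | sort_desc | min

Check, running the answer program on each example:
  [-30, 0, 28, -4, 27, -13, -9, -40] -> [-30, 0, 28] -> [-38, -8, 20] -> [-33, -3, 25] -> [25, -3, -33] -> -33
  [29, -30, 24, 48, -4, 38, -35, -33] -> [29, -30, 24] -> [21, -38, 16] -> [26, -33, 21] -> [26, 21, -33] -> -33
  [-22, -46, 44, 44, -26, -48] -> [-22, -46, 44] -> [-30, -54, 36] -> [-25, -49, 41] -> [41, -25, -49] -> -49
  [48, 21, -25, -28, -15, 24] -> [48, 21, -25] -> [40, 13, -33] -> [45, 18, -28] -> [45, 18, -28] -> -28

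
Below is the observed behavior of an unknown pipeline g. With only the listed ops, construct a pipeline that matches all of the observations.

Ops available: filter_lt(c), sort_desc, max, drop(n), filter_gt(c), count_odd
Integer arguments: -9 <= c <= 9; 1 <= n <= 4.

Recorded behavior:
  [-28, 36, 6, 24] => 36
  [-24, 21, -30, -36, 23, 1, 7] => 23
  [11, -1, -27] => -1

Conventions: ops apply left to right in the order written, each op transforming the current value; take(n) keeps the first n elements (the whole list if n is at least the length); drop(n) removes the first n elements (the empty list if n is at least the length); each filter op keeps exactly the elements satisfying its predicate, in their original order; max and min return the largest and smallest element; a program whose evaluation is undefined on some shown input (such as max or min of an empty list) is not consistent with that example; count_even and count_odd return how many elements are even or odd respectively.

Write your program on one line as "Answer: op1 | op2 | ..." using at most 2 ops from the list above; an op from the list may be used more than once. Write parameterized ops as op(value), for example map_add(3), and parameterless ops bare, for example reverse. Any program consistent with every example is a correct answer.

drop(1) | max

Check, running the answer program on each example:
  [-28, 36, 6, 24] -> [36, 6, 24] -> 36
  [-24, 21, -30, -36, 23, 1, 7] -> [21, -30, -36, 23, 1, 7] -> 23
  [11, -1, -27] -> [-1, -27] -> -1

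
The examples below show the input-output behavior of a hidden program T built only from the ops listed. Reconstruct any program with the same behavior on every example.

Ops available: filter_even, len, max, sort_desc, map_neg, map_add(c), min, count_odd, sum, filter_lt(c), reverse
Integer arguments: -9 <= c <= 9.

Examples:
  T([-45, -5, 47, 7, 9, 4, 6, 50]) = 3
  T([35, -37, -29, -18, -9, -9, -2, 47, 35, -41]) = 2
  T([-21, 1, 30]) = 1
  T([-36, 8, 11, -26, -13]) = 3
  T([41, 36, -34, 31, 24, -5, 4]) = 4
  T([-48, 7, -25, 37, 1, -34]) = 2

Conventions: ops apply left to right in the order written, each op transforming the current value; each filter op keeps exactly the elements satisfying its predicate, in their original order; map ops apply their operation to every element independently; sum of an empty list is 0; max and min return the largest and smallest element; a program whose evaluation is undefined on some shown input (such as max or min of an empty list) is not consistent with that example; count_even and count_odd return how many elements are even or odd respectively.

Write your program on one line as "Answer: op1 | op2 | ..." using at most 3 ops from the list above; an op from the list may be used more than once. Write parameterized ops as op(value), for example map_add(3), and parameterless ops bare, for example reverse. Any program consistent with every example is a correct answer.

filter_even | len

Check, running the answer program on each example:
  [-45, -5, 47, 7, 9, 4, 6, 50] -> [4, 6, 50] -> 3
  [35, -37, -29, -18, -9, -9, -2, 47, 35, -41] -> [-18, -2] -> 2
  [-21, 1, 30] -> [30] -> 1
  [-36, 8, 11, -26, -13] -> [-36, 8, -26] -> 3
  [41, 36, -34, 31, 24, -5, 4] -> [36, -34, 24, 4] -> 4
  [-48, 7, -25, 37, 1, -34] -> [-48, -34] -> 2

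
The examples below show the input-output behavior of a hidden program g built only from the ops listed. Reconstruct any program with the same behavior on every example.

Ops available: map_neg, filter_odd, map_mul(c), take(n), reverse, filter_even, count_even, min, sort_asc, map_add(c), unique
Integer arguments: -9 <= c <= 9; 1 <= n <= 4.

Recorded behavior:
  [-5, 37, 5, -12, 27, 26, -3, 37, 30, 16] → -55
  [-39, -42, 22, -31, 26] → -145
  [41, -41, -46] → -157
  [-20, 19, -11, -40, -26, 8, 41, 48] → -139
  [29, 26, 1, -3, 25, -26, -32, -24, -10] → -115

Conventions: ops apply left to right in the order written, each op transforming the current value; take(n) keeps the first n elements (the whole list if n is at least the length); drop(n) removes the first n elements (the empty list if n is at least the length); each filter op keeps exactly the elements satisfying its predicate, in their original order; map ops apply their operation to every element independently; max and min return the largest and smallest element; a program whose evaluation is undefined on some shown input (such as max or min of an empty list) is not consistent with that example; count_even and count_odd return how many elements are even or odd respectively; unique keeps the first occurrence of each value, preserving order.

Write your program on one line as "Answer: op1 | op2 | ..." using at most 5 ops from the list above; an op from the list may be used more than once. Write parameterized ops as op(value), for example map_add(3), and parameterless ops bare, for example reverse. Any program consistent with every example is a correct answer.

map_add(-5) | map_mul(3) | map_add(-4) | min

Check, running the answer program on each example:
  [-5, 37, 5, -12, 27, 26, -3, 37, 30, 16] -> [-10, 32, 0, -17, 22, 21, -8, 32, 25, 11] -> [-30, 96, 0, -51, 66, 63, -24, 96, 75, 33] -> [-34, 92, -4, -55, 62, 59, -28, 92, 71, 29] -> -55
  [-39, -42, 22, -31, 26] -> [-44, -47, 17, -36, 21] -> [-132, -141, 51, -108, 63] -> [-136, -145, 47, -112, 59] -> -145
  [41, -41, -46] -> [36, -46, -51] -> [108, -138, -153] -> [104, -142, -157] -> -157
  [-20, 19, -11, -40, -26, 8, 41, 48] -> [-25, 14, -16, -45, -31, 3, 36, 43] -> [-75, 42, -48, -135, -93, 9, 108, 129] -> [-79, 38, -52, -139, -97, 5, 104, 125] -> -139
  [29, 26, 1, -3, 25, -26, -32, -24, -10] -> [24, 21, -4, -8, 20, -31, -37, -29, -15] -> [72, 63, -12, -24, 60, -93, -111, -87, -45] -> [68, 59, -16, -28, 56, -97, -115, -91, -49] -> -115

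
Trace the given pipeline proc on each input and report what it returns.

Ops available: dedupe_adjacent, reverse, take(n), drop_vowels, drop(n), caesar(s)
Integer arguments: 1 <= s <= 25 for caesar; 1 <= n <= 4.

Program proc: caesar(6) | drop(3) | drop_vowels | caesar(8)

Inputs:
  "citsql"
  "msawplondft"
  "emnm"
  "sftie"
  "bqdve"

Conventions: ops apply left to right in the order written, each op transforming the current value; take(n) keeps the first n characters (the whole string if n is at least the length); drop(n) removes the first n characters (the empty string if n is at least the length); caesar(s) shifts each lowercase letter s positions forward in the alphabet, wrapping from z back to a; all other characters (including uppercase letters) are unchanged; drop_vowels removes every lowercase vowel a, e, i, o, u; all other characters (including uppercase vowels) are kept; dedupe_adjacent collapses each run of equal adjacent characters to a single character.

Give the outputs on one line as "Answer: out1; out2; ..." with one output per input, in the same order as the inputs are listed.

Execution, op by op:
  "citsql" -> "iozywr" -> "ywr" -> "ywr" -> "gez"
  "msawplondft" -> "sygcvrutjlz" -> "cvrutjlz" -> "cvrtjlz" -> "kdzbrth"
  "emnm" -> "ksts" -> "s" -> "s" -> "a"
  "sftie" -> "ylzok" -> "ok" -> "k" -> "s"
  "bqdve" -> "hwjbk" -> "bk" -> "bk" -> "js"

"gez"; "kdzbrth"; "a"; "s"; "js"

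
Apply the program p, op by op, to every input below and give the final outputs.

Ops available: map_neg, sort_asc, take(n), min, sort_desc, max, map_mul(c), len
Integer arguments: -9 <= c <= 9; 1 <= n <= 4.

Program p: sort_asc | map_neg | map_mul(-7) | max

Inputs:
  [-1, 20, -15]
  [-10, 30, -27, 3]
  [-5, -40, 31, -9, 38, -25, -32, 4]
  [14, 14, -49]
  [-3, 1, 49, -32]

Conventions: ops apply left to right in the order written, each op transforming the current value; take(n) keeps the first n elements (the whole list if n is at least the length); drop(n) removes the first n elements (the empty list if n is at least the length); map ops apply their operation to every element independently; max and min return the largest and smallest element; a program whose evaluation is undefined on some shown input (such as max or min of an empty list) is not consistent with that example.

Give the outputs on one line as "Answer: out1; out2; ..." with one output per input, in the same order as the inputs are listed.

Execution, op by op:
  [-1, 20, -15] -> [-15, -1, 20] -> [15, 1, -20] -> [-105, -7, 140] -> 140
  [-10, 30, -27, 3] -> [-27, -10, 3, 30] -> [27, 10, -3, -30] -> [-189, -70, 21, 210] -> 210
  [-5, -40, 31, -9, 38, -25, -32, 4] -> [-40, -32, -25, -9, -5, 4, 31, 38] -> [40, 32, 25, 9, 5, -4, -31, -38] -> [-280, -224, -175, -63, -35, 28, 217, 266] -> 266
  [14, 14, -49] -> [-49, 14, 14] -> [49, -14, -14] -> [-343, 98, 98] -> 98
  [-3, 1, 49, -32] -> [-32, -3, 1, 49] -> [32, 3, -1, -49] -> [-224, -21, 7, 343] -> 343

140; 210; 266; 98; 343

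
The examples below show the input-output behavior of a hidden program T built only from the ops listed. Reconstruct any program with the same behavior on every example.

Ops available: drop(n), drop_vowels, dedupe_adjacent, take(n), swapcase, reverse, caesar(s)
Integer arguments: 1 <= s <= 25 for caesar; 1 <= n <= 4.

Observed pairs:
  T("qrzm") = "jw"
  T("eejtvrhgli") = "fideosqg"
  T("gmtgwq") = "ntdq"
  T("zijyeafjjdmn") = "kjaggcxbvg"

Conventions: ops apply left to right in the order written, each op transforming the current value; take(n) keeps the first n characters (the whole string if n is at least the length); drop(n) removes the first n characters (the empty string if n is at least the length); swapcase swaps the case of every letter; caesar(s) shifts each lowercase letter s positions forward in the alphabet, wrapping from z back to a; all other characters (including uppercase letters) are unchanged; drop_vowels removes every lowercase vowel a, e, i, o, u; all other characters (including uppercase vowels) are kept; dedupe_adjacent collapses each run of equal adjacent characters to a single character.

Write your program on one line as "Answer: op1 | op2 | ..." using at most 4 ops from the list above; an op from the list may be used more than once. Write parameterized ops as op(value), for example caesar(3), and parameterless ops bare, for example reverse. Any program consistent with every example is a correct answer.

drop(2) | caesar(23) | reverse

Check, running the answer program on each example:
  "qrzm" -> "zm" -> "wj" -> "jw"
  "eejtvrhgli" -> "jtvrhgli" -> "gqsoedif" -> "fideosqg"
  "gmtgwq" -> "tgwq" -> "qdtn" -> "ntdq"
  "zijyeafjjdmn" -> "jyeafjjdmn" -> "gvbxcggajk" -> "kjaggcxbvg"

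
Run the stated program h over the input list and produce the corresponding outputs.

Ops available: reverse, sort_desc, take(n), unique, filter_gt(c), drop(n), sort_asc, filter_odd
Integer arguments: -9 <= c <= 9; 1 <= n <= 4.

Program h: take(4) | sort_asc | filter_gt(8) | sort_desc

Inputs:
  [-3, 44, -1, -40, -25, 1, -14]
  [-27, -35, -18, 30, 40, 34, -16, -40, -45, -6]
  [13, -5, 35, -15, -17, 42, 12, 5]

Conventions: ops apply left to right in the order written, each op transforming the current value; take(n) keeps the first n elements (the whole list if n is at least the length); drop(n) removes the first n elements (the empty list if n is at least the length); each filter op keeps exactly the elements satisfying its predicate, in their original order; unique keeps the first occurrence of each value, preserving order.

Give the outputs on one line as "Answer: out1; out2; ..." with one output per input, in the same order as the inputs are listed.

[44]; [30]; [35, 13]

Execution, op by op:
  [-3, 44, -1, -40, -25, 1, -14] -> [-3, 44, -1, -40] -> [-40, -3, -1, 44] -> [44] -> [44]
  [-27, -35, -18, 30, 40, 34, -16, -40, -45, -6] -> [-27, -35, -18, 30] -> [-35, -27, -18, 30] -> [30] -> [30]
  [13, -5, 35, -15, -17, 42, 12, 5] -> [13, -5, 35, -15] -> [-15, -5, 13, 35] -> [13, 35] -> [35, 13]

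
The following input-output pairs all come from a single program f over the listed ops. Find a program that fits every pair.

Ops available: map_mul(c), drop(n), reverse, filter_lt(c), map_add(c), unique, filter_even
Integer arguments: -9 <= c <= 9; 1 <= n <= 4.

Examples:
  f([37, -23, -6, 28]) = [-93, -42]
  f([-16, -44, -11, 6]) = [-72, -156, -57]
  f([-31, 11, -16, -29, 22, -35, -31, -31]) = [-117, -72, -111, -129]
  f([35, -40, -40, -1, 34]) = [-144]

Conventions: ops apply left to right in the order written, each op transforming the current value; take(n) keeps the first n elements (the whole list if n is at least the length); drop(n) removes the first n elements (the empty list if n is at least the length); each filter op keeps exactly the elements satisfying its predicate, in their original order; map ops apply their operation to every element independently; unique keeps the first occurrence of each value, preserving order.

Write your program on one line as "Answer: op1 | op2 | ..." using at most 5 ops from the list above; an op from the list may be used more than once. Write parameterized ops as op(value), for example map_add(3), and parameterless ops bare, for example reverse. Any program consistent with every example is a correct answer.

filter_lt(-3) | map_add(-8) | unique | map_mul(3)

Check, running the answer program on each example:
  [37, -23, -6, 28] -> [-23, -6] -> [-31, -14] -> [-31, -14] -> [-93, -42]
  [-16, -44, -11, 6] -> [-16, -44, -11] -> [-24, -52, -19] -> [-24, -52, -19] -> [-72, -156, -57]
  [-31, 11, -16, -29, 22, -35, -31, -31] -> [-31, -16, -29, -35, -31, -31] -> [-39, -24, -37, -43, -39, -39] -> [-39, -24, -37, -43] -> [-117, -72, -111, -129]
  [35, -40, -40, -1, 34] -> [-40, -40] -> [-48, -48] -> [-48] -> [-144]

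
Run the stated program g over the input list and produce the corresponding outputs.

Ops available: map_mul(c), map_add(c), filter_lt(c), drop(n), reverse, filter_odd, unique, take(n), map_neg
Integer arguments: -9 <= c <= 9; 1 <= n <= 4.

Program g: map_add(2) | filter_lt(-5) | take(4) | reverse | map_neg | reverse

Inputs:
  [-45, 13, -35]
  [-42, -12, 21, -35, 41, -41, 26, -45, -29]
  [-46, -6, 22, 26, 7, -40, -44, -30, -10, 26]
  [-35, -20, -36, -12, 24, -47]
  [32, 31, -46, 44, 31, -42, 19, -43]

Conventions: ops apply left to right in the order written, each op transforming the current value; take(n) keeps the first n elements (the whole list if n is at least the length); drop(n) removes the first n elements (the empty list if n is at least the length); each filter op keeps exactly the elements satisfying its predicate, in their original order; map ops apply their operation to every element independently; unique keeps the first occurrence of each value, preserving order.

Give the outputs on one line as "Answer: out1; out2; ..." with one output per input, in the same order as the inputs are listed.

[43, 33]; [40, 10, 33, 39]; [44, 38, 42, 28]; [33, 18, 34, 10]; [44, 40, 41]

Execution, op by op:
  [-45, 13, -35] -> [-43, 15, -33] -> [-43, -33] -> [-43, -33] -> [-33, -43] -> [33, 43] -> [43, 33]
  [-42, -12, 21, -35, 41, -41, 26, -45, -29] -> [-40, -10, 23, -33, 43, -39, 28, -43, -27] -> [-40, -10, -33, -39, -43, -27] -> [-40, -10, -33, -39] -> [-39, -33, -10, -40] -> [39, 33, 10, 40] -> [40, 10, 33, 39]
  [-46, -6, 22, 26, 7, -40, -44, -30, -10, 26] -> [-44, -4, 24, 28, 9, -38, -42, -28, -8, 28] -> [-44, -38, -42, -28, -8] -> [-44, -38, -42, -28] -> [-28, -42, -38, -44] -> [28, 42, 38, 44] -> [44, 38, 42, 28]
  [-35, -20, -36, -12, 24, -47] -> [-33, -18, -34, -10, 26, -45] -> [-33, -18, -34, -10, -45] -> [-33, -18, -34, -10] -> [-10, -34, -18, -33] -> [10, 34, 18, 33] -> [33, 18, 34, 10]
  [32, 31, -46, 44, 31, -42, 19, -43] -> [34, 33, -44, 46, 33, -40, 21, -41] -> [-44, -40, -41] -> [-44, -40, -41] -> [-41, -40, -44] -> [41, 40, 44] -> [44, 40, 41]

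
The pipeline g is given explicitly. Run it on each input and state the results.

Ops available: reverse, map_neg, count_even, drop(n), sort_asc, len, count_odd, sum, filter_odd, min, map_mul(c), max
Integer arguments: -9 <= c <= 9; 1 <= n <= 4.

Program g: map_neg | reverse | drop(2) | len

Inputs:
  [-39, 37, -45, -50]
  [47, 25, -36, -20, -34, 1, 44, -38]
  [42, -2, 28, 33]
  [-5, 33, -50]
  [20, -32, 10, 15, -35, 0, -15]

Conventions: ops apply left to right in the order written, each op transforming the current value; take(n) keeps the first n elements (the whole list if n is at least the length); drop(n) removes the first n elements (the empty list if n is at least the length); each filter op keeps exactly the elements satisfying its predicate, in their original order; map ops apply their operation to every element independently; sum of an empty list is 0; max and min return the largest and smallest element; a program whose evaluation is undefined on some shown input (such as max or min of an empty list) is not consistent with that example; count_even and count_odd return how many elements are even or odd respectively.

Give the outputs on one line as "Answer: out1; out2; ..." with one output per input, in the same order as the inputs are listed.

2; 6; 2; 1; 5

Execution, op by op:
  [-39, 37, -45, -50] -> [39, -37, 45, 50] -> [50, 45, -37, 39] -> [-37, 39] -> 2
  [47, 25, -36, -20, -34, 1, 44, -38] -> [-47, -25, 36, 20, 34, -1, -44, 38] -> [38, -44, -1, 34, 20, 36, -25, -47] -> [-1, 34, 20, 36, -25, -47] -> 6
  [42, -2, 28, 33] -> [-42, 2, -28, -33] -> [-33, -28, 2, -42] -> [2, -42] -> 2
  [-5, 33, -50] -> [5, -33, 50] -> [50, -33, 5] -> [5] -> 1
  [20, -32, 10, 15, -35, 0, -15] -> [-20, 32, -10, -15, 35, 0, 15] -> [15, 0, 35, -15, -10, 32, -20] -> [35, -15, -10, 32, -20] -> 5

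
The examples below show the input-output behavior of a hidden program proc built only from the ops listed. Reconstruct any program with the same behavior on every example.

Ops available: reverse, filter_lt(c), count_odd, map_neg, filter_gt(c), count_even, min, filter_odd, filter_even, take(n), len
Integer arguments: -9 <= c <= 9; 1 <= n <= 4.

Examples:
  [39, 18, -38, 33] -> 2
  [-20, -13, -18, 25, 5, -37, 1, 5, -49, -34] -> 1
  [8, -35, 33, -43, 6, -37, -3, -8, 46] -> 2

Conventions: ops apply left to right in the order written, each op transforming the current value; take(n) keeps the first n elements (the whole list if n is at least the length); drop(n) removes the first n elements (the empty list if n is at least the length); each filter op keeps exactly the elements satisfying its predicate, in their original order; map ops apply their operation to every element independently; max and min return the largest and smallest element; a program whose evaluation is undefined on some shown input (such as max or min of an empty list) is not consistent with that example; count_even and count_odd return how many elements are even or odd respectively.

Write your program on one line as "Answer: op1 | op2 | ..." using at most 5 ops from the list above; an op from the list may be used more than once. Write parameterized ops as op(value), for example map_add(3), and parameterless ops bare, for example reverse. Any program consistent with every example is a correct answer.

reverse | take(4) | take(3) | count_even

Check, running the answer program on each example:
  [39, 18, -38, 33] -> [33, -38, 18, 39] -> [33, -38, 18, 39] -> [33, -38, 18] -> 2
  [-20, -13, -18, 25, 5, -37, 1, 5, -49, -34] -> [-34, -49, 5, 1, -37, 5, 25, -18, -13, -20] -> [-34, -49, 5, 1] -> [-34, -49, 5] -> 1
  [8, -35, 33, -43, 6, -37, -3, -8, 46] -> [46, -8, -3, -37, 6, -43, 33, -35, 8] -> [46, -8, -3, -37] -> [46, -8, -3] -> 2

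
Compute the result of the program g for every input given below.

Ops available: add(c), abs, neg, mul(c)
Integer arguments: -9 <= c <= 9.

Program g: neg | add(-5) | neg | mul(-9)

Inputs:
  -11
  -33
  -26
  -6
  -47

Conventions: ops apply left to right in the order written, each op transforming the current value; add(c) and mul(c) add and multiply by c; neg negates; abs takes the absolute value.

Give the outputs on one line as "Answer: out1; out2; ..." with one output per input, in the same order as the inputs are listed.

Execution, op by op:
  -11 -> 11 -> 6 -> -6 -> 54
  -33 -> 33 -> 28 -> -28 -> 252
  -26 -> 26 -> 21 -> -21 -> 189
  -6 -> 6 -> 1 -> -1 -> 9
  -47 -> 47 -> 42 -> -42 -> 378

54; 252; 189; 9; 378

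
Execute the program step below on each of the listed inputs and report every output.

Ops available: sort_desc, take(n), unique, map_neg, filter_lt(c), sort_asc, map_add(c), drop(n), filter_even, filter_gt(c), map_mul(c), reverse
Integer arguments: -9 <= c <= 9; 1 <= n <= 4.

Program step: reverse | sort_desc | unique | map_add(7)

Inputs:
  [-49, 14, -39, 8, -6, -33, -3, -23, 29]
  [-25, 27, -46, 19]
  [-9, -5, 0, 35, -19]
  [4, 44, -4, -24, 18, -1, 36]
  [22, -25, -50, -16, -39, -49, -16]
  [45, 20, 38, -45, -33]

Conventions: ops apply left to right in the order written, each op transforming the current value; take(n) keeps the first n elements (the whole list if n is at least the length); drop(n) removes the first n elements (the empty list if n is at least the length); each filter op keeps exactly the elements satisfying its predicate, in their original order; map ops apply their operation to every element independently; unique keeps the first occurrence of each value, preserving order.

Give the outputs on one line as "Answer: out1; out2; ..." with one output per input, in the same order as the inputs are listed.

Execution, op by op:
  [-49, 14, -39, 8, -6, -33, -3, -23, 29] -> [29, -23, -3, -33, -6, 8, -39, 14, -49] -> [29, 14, 8, -3, -6, -23, -33, -39, -49] -> [29, 14, 8, -3, -6, -23, -33, -39, -49] -> [36, 21, 15, 4, 1, -16, -26, -32, -42]
  [-25, 27, -46, 19] -> [19, -46, 27, -25] -> [27, 19, -25, -46] -> [27, 19, -25, -46] -> [34, 26, -18, -39]
  [-9, -5, 0, 35, -19] -> [-19, 35, 0, -5, -9] -> [35, 0, -5, -9, -19] -> [35, 0, -5, -9, -19] -> [42, 7, 2, -2, -12]
  [4, 44, -4, -24, 18, -1, 36] -> [36, -1, 18, -24, -4, 44, 4] -> [44, 36, 18, 4, -1, -4, -24] -> [44, 36, 18, 4, -1, -4, -24] -> [51, 43, 25, 11, 6, 3, -17]
  [22, -25, -50, -16, -39, -49, -16] -> [-16, -49, -39, -16, -50, -25, 22] -> [22, -16, -16, -25, -39, -49, -50] -> [22, -16, -25, -39, -49, -50] -> [29, -9, -18, -32, -42, -43]
  [45, 20, 38, -45, -33] -> [-33, -45, 38, 20, 45] -> [45, 38, 20, -33, -45] -> [45, 38, 20, -33, -45] -> [52, 45, 27, -26, -38]

[36, 21, 15, 4, 1, -16, -26, -32, -42]; [34, 26, -18, -39]; [42, 7, 2, -2, -12]; [51, 43, 25, 11, 6, 3, -17]; [29, -9, -18, -32, -42, -43]; [52, 45, 27, -26, -38]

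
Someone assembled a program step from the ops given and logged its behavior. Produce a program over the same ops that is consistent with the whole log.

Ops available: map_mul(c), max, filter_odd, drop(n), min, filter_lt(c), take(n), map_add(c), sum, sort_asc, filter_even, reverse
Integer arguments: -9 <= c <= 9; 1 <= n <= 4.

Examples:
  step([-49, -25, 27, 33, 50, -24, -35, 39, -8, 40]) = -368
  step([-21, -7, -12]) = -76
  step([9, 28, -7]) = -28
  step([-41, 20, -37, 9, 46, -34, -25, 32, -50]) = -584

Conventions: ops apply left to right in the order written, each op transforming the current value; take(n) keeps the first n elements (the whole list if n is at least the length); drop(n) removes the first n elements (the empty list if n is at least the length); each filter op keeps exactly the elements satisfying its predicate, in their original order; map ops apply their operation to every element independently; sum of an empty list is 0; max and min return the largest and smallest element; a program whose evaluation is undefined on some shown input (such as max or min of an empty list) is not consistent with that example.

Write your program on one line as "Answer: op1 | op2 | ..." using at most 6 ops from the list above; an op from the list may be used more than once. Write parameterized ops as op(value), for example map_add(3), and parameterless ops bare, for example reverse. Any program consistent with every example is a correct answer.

map_mul(4) | drop(1) | filter_lt(-8) | sort_asc | sum

Check, running the answer program on each example:
  [-49, -25, 27, 33, 50, -24, -35, 39, -8, 40] -> [-196, -100, 108, 132, 200, -96, -140, 156, -32, 160] -> [-100, 108, 132, 200, -96, -140, 156, -32, 160] -> [-100, -96, -140, -32] -> [-140, -100, -96, -32] -> -368
  [-21, -7, -12] -> [-84, -28, -48] -> [-28, -48] -> [-28, -48] -> [-48, -28] -> -76
  [9, 28, -7] -> [36, 112, -28] -> [112, -28] -> [-28] -> [-28] -> -28
  [-41, 20, -37, 9, 46, -34, -25, 32, -50] -> [-164, 80, -148, 36, 184, -136, -100, 128, -200] -> [80, -148, 36, 184, -136, -100, 128, -200] -> [-148, -136, -100, -200] -> [-200, -148, -136, -100] -> -584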